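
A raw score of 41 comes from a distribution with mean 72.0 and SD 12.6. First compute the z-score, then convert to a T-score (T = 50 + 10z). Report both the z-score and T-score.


z = (X - mean) / SD = (41 - 72.0) / 12.6
z = -31.0 / 12.6
z = -2.4603
T-score = T = 50 + 10z
Carry z at full precision (z = -31.0 / 12.6) into the conversion:
T-score = 50 + 10 * (-31.0 / 12.6) = 50 + -310 / 12.6
T-score = 50 + -24.6032
T-score = 25.3968

25.3968


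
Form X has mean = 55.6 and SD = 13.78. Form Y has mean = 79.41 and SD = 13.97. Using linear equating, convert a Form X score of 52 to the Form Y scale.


slope = SD_Y / SD_X = 13.97 / 13.78 ~ 1.0138
intercept = mean_Y - slope * mean_X = 79.41 - (13.97 / 13.78) * 55.6 ~ 23.0434
Y = slope * X + intercept. To avoid rounding drift from the rounded slope/intercept, evaluate the equivalent form Y = mean_Y + SD_Y * (X - mean_X) / SD_X at full precision:
Y = 79.41 + 13.97 * (52 - 55.6) / 13.78
Y = 79.41 - 13.97 * 3.6 / 13.78
Y = 79.41 - 50.292 / 13.78
Y = 79.41 - 3.6496
Y = 75.7604

75.7604


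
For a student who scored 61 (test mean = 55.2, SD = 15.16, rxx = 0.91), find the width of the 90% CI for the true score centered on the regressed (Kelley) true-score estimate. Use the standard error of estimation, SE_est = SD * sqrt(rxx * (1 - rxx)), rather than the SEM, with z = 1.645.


True score estimate = 0.91*61 + 0.09*55.2 = 60.478
SE_est = SD * sqrt(rxx * (1 - rxx)) = 15.16 * sqrt(0.91 * 0.09) = 15.16 * sqrt(0.0819) = 4.338515
CI = T_est +/- z * SE_est, so width = 2 * z * SE_est = 2 * 1.645 * 4.338515
Width = 14.2737

14.2737


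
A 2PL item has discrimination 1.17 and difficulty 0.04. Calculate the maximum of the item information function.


For 2PL, max info at theta = b = 0.04
I_max = a^2 / 4 = 1.17^2 / 4
= 1.3689 / 4
I_max = 0.3422

0.3422


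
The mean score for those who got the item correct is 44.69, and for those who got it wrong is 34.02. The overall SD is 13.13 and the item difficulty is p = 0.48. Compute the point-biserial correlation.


q = 1 - p = 0.52
rpb = ((M1 - M0) / SD) * sqrt(p * q)
rpb = ((44.69 - 34.02) / 13.13) * sqrt(0.48 * 0.52)
rpb = 0.406

0.406


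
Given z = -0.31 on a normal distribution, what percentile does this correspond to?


CDF(z) = 0.5 * (1 + erf(z/sqrt(2)))
erf(-0.2192) = -0.2434
CDF = 0.3783
Percentile rank = 0.3783 * 100 = 37.83

37.83


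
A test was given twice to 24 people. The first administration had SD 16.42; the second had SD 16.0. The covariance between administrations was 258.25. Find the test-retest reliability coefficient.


r = cov(X,Y) / (SD_X * SD_Y)
r = 258.25 / (16.42 * 16.0)
r = 258.25 / 262.72
r = 0.983

0.983


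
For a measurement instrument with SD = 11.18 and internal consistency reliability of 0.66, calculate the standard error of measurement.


SEM = SD * sqrt(1 - rxx)
SEM = 11.18 * sqrt(1 - 0.66)
SEM = 11.18 * sqrt(0.34) = 11.18 * 0.583095
SEM = 6.519

6.519


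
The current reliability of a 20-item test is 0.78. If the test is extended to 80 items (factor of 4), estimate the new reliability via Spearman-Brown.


r_new = (n * rxx) / (1 + (n-1) * rxx)
r_new = (4 * 0.78) / (1 + 3 * 0.78)
r_new = 3.12 / 3.34
r_new = 0.9341

0.9341


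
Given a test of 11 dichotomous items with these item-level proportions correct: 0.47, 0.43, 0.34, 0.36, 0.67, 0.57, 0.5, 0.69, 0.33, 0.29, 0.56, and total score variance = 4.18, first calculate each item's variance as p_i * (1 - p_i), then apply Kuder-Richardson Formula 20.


For each item, compute p_i * q_i:
  Item 1: 0.47 * 0.53 = 0.2491
  Item 2: 0.43 * 0.57 = 0.2451
  Item 3: 0.34 * 0.66 = 0.2244
  Item 4: 0.36 * 0.64 = 0.2304
  Item 5: 0.67 * 0.33 = 0.2211
  Item 6: 0.57 * 0.43 = 0.2451
  Item 7: 0.5 * 0.5 = 0.25
  Item 8: 0.69 * 0.31 = 0.2139
  Item 9: 0.33 * 0.67 = 0.2211
  Item 10: 0.29 * 0.71 = 0.2059
  Item 11: 0.56 * 0.44 = 0.2464
Sum(p_i * q_i) = 0.2491 + 0.2451 + 0.2244 + 0.2304 + 0.2211 + 0.2451 + 0.25 + 0.2139 + 0.2211 + 0.2059 + 0.2464 = 2.5525
KR-20 = (k/(k-1)) * (1 - Sum(p_i*q_i) / Var_total)
= (11/10) * (1 - 2.5525/4.18)
= 1.1 * 0.3894
KR-20 = 0.4283

0.4283


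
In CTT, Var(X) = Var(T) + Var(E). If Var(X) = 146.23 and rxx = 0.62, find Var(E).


var_true = rxx * var_obs = 0.62 * 146.23 = 90.6626
var_error = var_obs - var_true
var_error = 146.23 - 90.6626
var_error = 55.5674

55.5674


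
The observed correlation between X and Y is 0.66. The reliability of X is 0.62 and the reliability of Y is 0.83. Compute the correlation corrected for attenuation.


r_corrected = rxy / sqrt(rxx * ryy)
= 0.66 / sqrt(0.62 * 0.83)
= 0.66 / sqrt(0.5146)
= 0.66 / 0.717356
r_corrected = 0.92

0.92


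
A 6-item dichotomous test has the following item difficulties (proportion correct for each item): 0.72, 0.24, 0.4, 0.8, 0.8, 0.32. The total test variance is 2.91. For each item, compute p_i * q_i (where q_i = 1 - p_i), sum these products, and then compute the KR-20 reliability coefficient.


For each item, compute p_i * q_i:
  Item 1: 0.72 * 0.28 = 0.2016
  Item 2: 0.24 * 0.76 = 0.1824
  Item 3: 0.4 * 0.6 = 0.24
  Item 4: 0.8 * 0.2 = 0.16
  Item 5: 0.8 * 0.2 = 0.16
  Item 6: 0.32 * 0.68 = 0.2176
Sum(p_i * q_i) = 0.2016 + 0.1824 + 0.24 + 0.16 + 0.16 + 0.2176 = 1.1616
KR-20 = (k/(k-1)) * (1 - Sum(p_i*q_i) / Var_total)
= (6/5) * (1 - 1.1616/2.91)
= 1.2 * 0.6008
KR-20 = 0.721

0.721


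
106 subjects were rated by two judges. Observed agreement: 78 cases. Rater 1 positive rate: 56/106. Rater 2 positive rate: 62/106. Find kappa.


P_o = 78/106 = 0.735849
P_e = (56*62 + 50*44) / 11236 = 0.504806
kappa = (P_o - P_e) / (1 - P_e)
kappa = (0.735849 - 0.504806) / (1 - 0.504806)
kappa = 0.4666

0.4666


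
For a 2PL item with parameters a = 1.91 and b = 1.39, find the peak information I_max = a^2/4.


For 2PL, max info at theta = b = 1.39
I_max = a^2 / 4 = 1.91^2 / 4
= 3.6481 / 4
I_max = 0.912

0.912


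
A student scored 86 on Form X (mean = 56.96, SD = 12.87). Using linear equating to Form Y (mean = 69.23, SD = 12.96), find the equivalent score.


slope = SD_Y / SD_X = 12.96 / 12.87 ~ 1.007
intercept = mean_Y - slope * mean_X = 69.23 - (12.96 / 12.87) * 56.96 ~ 11.8717
Y = slope * X + intercept. To avoid rounding drift from the rounded slope/intercept, evaluate the equivalent form Y = mean_Y + SD_Y * (X - mean_X) / SD_X at full precision:
Y = 69.23 + 12.96 * (86 - 56.96) / 12.87
Y = 69.23 + 12.96 * 29.04 / 12.87
Y = 69.23 + 376.3584 / 12.87
Y = 69.23 + 29.2431
Y = 98.4731

98.4731


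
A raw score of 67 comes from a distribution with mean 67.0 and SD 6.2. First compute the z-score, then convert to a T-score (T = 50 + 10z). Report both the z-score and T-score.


z = (X - mean) / SD = (67 - 67.0) / 6.2
z = 0.0 / 6.2
z = 0.0
T-score = T = 50 + 10z
Carry z at full precision (z = 0.0 / 6.2) into the conversion:
T-score = 50 + 10 * (0.0 / 6.2) = 50 + 0 / 6.2
T-score = 50 + 0.0
T-score = 50.0

50.0


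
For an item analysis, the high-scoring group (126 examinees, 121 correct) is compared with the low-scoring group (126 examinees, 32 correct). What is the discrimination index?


p_upper = 121/126 = 0.9603
p_lower = 32/126 = 0.254
D = 0.9603 - 0.254 = 0.7063

0.7063


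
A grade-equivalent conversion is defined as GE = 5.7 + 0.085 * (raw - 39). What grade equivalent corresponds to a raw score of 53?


raw - median = 53 - 39 = 14
slope * diff = 0.085 * 14 = 1.19
GE = 5.7 + 1.19
GE = 6.89

6.89


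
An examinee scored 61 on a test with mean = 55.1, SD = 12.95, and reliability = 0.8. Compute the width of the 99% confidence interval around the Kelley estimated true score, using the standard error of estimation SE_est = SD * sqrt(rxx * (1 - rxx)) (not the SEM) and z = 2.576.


True score estimate = 0.8*61 + 0.2*55.1 = 59.82
SE_est = SD * sqrt(rxx * (1 - rxx)) = 12.95 * sqrt(0.8 * 0.2) = 12.95 * sqrt(0.16) = 5.18
CI = T_est +/- z * SE_est, so width = 2 * z * SE_est = 2 * 2.576 * 5.18
Width = 26.6874

26.6874


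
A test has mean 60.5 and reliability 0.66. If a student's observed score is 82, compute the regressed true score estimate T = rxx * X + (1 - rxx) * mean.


T_est = rxx * X + (1 - rxx) * mean
T_est = 0.66 * 82 + 0.34 * 60.5
T_est = 54.12 + 20.57
T_est = 74.69

74.69


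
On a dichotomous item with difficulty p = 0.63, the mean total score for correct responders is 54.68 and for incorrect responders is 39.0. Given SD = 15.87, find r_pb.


q = 1 - p = 0.37
rpb = ((M1 - M0) / SD) * sqrt(p * q)
rpb = ((54.68 - 39.0) / 15.87) * sqrt(0.63 * 0.37)
rpb = 0.477

0.477


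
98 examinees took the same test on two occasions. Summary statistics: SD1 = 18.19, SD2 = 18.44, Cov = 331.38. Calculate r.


r = cov(X,Y) / (SD_X * SD_Y)
r = 331.38 / (18.19 * 18.44)
r = 331.38 / 335.4236
r = 0.9879

0.9879


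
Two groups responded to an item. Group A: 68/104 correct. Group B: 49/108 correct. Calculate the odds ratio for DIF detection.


Odds_A = 68/36 = 1.8889
Odds_B = 49/59 = 0.8305
OR = Odds_A / Odds_B = 1.8889 / 0.8305
Exactly, OR = (68 * 59) / (36 * 49) = 4012 / 1764
OR = 2.2744

2.2744


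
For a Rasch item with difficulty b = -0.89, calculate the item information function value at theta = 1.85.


P = 1/(1+exp(-(1.85--0.89))) = 0.9393
I = P*(1-P) = 0.9393 * 0.0607
I = 0.057

0.057


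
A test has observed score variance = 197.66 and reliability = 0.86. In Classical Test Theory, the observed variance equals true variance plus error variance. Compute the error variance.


var_true = rxx * var_obs = 0.86 * 197.66 = 169.9876
var_error = var_obs - var_true
var_error = 197.66 - 169.9876
var_error = 27.6724

27.6724


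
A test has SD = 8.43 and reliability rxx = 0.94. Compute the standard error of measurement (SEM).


SEM = SD * sqrt(1 - rxx)
SEM = 8.43 * sqrt(1 - 0.94)
SEM = 8.43 * sqrt(0.06) = 8.43 * 0.244949
SEM = 2.0649

2.0649


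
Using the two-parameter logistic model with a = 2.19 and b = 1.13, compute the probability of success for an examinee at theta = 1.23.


a*(theta - b) = 2.19 * (1.23 - 1.13) = 0.219
exp(-0.219) = 0.8033
P = 1 / (1 + 0.8033)
P = 0.5545

0.5545


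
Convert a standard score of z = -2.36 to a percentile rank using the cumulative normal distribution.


CDF(z) = 0.5 * (1 + erf(z/sqrt(2)))
erf(-1.6688) = -0.9817
CDF = 0.0091
Percentile rank = 0.0091 * 100 = 0.91

0.91


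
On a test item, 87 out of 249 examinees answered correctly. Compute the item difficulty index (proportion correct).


Item difficulty p = number correct / total examinees
p = 87 / 249
p = 0.3494

0.3494


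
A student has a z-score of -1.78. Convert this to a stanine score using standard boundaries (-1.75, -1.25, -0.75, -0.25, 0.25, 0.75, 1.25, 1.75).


Stanine boundaries: [-1.75, -1.25, -0.75, -0.25, 0.25, 0.75, 1.25, 1.75]
z = -1.78
Check each boundary:
  z < -1.75
  z < -1.25
  z < -0.75
  z < -0.25
  z < 0.25
  z < 0.75
  z < 1.25
  z < 1.75
Highest qualifying boundary gives stanine = 1

1


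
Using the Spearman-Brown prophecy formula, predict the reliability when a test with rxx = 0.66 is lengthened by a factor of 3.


r_new = (n * rxx) / (1 + (n-1) * rxx)
r_new = (3 * 0.66) / (1 + 2 * 0.66)
r_new = 1.98 / 2.32
r_new = 0.8534

0.8534


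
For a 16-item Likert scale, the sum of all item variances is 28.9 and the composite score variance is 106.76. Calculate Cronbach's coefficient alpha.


alpha = (k/(k-1)) * (1 - sum(si^2)/s_total^2)
= (16/15) * (1 - 28.9/106.76)
alpha = 0.7779

0.7779


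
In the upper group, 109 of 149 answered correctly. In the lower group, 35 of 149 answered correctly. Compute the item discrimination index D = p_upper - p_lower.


p_upper = 109/149 = 0.7315
p_lower = 35/149 = 0.2349
D = 0.7315 - 0.2349 = 0.4966

0.4966


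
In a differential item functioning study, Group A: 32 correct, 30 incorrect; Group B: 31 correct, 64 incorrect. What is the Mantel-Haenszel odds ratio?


Odds_A = 32/30 = 1.0667
Odds_B = 31/64 = 0.4844
OR = Odds_A / Odds_B = 1.0667 / 0.4844
Exactly, OR = (32 * 64) / (30 * 31) = 2048 / 930
OR = 2.2022

2.2022


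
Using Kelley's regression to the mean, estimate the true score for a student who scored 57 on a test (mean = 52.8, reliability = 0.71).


T_est = rxx * X + (1 - rxx) * mean
T_est = 0.71 * 57 + 0.29 * 52.8
T_est = 40.47 + 15.312
T_est = 55.782

55.782


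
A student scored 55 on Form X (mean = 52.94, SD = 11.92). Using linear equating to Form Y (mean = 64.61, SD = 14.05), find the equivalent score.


slope = SD_Y / SD_X = 14.05 / 11.92 ~ 1.1787
intercept = mean_Y - slope * mean_X = 64.61 - (14.05 / 11.92) * 52.94 ~ 2.2101
Y = slope * X + intercept. To avoid rounding drift from the rounded slope/intercept, evaluate the equivalent form Y = mean_Y + SD_Y * (X - mean_X) / SD_X at full precision:
Y = 64.61 + 14.05 * (55 - 52.94) / 11.92
Y = 64.61 + 14.05 * 2.06 / 11.92
Y = 64.61 + 28.943 / 11.92
Y = 64.61 + 2.4281
Y = 67.0381

67.0381


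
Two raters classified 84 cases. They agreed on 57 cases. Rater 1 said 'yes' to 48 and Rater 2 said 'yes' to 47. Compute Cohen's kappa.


P_o = 57/84 = 0.678571
P_e = (48*47 + 36*37) / 7056 = 0.508503
kappa = (P_o - P_e) / (1 - P_e)
kappa = (0.678571 - 0.508503) / (1 - 0.508503)
kappa = 0.346

0.346


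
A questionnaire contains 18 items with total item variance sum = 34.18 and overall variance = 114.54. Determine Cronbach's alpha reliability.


alpha = (k/(k-1)) * (1 - sum(si^2)/s_total^2)
= (18/17) * (1 - 34.18/114.54)
alpha = 0.7429

0.7429


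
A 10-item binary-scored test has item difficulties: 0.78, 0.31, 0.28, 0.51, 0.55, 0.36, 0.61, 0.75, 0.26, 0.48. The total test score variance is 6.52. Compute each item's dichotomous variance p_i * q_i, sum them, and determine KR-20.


For each item, compute p_i * q_i:
  Item 1: 0.78 * 0.22 = 0.1716
  Item 2: 0.31 * 0.69 = 0.2139
  Item 3: 0.28 * 0.72 = 0.2016
  Item 4: 0.51 * 0.49 = 0.2499
  Item 5: 0.55 * 0.45 = 0.2475
  Item 6: 0.36 * 0.64 = 0.2304
  Item 7: 0.61 * 0.39 = 0.2379
  Item 8: 0.75 * 0.25 = 0.1875
  Item 9: 0.26 * 0.74 = 0.1924
  Item 10: 0.48 * 0.52 = 0.2496
Sum(p_i * q_i) = 0.1716 + 0.2139 + 0.2016 + 0.2499 + 0.2475 + 0.2304 + 0.2379 + 0.1875 + 0.1924 + 0.2496 = 2.1823
KR-20 = (k/(k-1)) * (1 - Sum(p_i*q_i) / Var_total)
= (10/9) * (1 - 2.1823/6.52)
= 1.1111 * 0.6653
KR-20 = 0.7392

0.7392


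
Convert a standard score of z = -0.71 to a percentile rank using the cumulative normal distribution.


CDF(z) = 0.5 * (1 + erf(z/sqrt(2)))
erf(-0.502) = -0.5223
CDF = 0.2389
Percentile rank = 0.2389 * 100 = 23.89

23.89


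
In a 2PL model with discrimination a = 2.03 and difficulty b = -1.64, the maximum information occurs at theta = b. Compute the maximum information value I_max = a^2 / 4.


For 2PL, max info at theta = b = -1.64
I_max = a^2 / 4 = 2.03^2 / 4
= 4.1209 / 4
I_max = 1.0302

1.0302


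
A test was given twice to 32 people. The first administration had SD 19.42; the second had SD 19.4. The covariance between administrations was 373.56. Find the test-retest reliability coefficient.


r = cov(X,Y) / (SD_X * SD_Y)
r = 373.56 / (19.42 * 19.4)
r = 373.56 / 376.748
r = 0.9915

0.9915


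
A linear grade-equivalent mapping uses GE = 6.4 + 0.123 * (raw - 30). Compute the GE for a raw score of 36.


raw - median = 36 - 30 = 6
slope * diff = 0.123 * 6 = 0.738
GE = 6.4 + 0.738
GE = 7.138

7.138


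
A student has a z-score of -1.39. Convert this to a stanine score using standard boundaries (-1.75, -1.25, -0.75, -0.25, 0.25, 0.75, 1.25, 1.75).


Stanine boundaries: [-1.75, -1.25, -0.75, -0.25, 0.25, 0.75, 1.25, 1.75]
z = -1.39
Check each boundary:
  z >= -1.75 -> could be stanine 2
  z < -1.25
  z < -0.75
  z < -0.25
  z < 0.25
  z < 0.75
  z < 1.25
  z < 1.75
Highest qualifying boundary gives stanine = 2

2


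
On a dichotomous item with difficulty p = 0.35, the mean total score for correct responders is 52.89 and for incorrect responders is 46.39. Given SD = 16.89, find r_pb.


q = 1 - p = 0.65
rpb = ((M1 - M0) / SD) * sqrt(p * q)
rpb = ((52.89 - 46.39) / 16.89) * sqrt(0.35 * 0.65)
rpb = 0.1836

0.1836


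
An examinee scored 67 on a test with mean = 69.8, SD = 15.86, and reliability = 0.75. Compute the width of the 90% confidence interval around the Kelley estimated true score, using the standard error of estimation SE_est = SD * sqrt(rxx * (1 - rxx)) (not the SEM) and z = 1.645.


True score estimate = 0.75*67 + 0.25*69.8 = 67.7
SE_est = SD * sqrt(rxx * (1 - rxx)) = 15.86 * sqrt(0.75 * 0.25) = 15.86 * sqrt(0.1875) = 6.867581
CI = T_est +/- z * SE_est, so width = 2 * z * SE_est = 2 * 1.645 * 6.867581
Width = 22.5943

22.5943


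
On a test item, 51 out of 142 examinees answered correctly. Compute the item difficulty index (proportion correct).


Item difficulty p = number correct / total examinees
p = 51 / 142
p = 0.3592

0.3592


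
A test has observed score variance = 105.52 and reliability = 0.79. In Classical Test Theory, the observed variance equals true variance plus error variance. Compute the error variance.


var_true = rxx * var_obs = 0.79 * 105.52 = 83.3608
var_error = var_obs - var_true
var_error = 105.52 - 83.3608
var_error = 22.1592

22.1592


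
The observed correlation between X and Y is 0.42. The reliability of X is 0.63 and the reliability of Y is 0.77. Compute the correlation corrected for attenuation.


r_corrected = rxy / sqrt(rxx * ryy)
= 0.42 / sqrt(0.63 * 0.77)
= 0.42 / sqrt(0.4851)
= 0.42 / 0.696491
r_corrected = 0.603

0.603


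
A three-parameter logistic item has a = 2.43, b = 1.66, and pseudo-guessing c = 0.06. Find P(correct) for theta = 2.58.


logit = 2.43*(2.58 - 1.66) = 2.2356
P* = 1/(1 + exp(-2.2356)) = 0.9034
P = 0.06 + (1 - 0.06) * 0.9034
P = 0.9092

0.9092


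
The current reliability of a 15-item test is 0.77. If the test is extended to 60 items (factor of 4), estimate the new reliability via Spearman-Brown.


r_new = (n * rxx) / (1 + (n-1) * rxx)
r_new = (4 * 0.77) / (1 + 3 * 0.77)
r_new = 3.08 / 3.31
r_new = 0.9305

0.9305


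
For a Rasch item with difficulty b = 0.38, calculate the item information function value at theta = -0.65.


P = 1/(1+exp(-(-0.65-0.38))) = 0.2631
I = P*(1-P) = 0.2631 * 0.7369
I = 0.1939

0.1939


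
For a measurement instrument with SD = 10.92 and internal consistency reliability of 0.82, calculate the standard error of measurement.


SEM = SD * sqrt(1 - rxx)
SEM = 10.92 * sqrt(1 - 0.82)
SEM = 10.92 * sqrt(0.18) = 10.92 * 0.424264
SEM = 4.633

4.633


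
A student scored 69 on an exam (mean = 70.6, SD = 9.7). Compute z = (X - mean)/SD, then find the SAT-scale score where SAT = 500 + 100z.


z = (X - mean) / SD = (69 - 70.6) / 9.7
z = -1.6 / 9.7
z = -0.1649
SAT-scale = SAT = 500 + 100z
Carry z at full precision (z = -1.6 / 9.7) into the conversion:
SAT-scale = 500 + 100 * (-1.6 / 9.7) = 500 + -160 / 9.7
SAT-scale = 500 + -16.4948
SAT-scale = 483.5052

483.5052


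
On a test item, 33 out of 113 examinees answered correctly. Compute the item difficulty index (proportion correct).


Item difficulty p = number correct / total examinees
p = 33 / 113
p = 0.292

0.292


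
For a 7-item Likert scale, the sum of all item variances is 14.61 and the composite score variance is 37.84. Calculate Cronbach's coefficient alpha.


alpha = (k/(k-1)) * (1 - sum(si^2)/s_total^2)
= (7/6) * (1 - 14.61/37.84)
alpha = 0.7162

0.7162


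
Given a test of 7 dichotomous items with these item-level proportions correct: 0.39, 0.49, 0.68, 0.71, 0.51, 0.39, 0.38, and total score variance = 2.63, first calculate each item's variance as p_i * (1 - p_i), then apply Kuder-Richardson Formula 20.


For each item, compute p_i * q_i:
  Item 1: 0.39 * 0.61 = 0.2379
  Item 2: 0.49 * 0.51 = 0.2499
  Item 3: 0.68 * 0.32 = 0.2176
  Item 4: 0.71 * 0.29 = 0.2059
  Item 5: 0.51 * 0.49 = 0.2499
  Item 6: 0.39 * 0.61 = 0.2379
  Item 7: 0.38 * 0.62 = 0.2356
Sum(p_i * q_i) = 0.2379 + 0.2499 + 0.2176 + 0.2059 + 0.2499 + 0.2379 + 0.2356 = 1.6347
KR-20 = (k/(k-1)) * (1 - Sum(p_i*q_i) / Var_total)
= (7/6) * (1 - 1.6347/2.63)
= 1.1667 * 0.3784
KR-20 = 0.4415

0.4415


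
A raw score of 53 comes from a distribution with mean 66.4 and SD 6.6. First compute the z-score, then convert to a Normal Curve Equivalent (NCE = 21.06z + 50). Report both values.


z = (X - mean) / SD = (53 - 66.4) / 6.6
z = -13.4 / 6.6
z = -2.0303
NCE = NCE = 21.06z + 50
Carry z at full precision (z = -13.4 / 6.6) into the conversion:
NCE = 21.06 * (-13.4 / 6.6) + 50 = -282.204 / 6.6 + 50
NCE = -42.7582 + 50
NCE = 7.2418

7.2418


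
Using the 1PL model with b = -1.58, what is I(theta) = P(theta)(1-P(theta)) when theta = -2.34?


P = 1/(1+exp(-(-2.34--1.58))) = 0.3186
I = P*(1-P) = 0.3186 * 0.6814
I = 0.2171

0.2171


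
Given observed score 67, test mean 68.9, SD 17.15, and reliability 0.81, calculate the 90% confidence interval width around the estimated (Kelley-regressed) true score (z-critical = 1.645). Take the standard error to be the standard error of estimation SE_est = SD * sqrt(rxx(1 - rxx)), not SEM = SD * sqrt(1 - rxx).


True score estimate = 0.81*67 + 0.19*68.9 = 67.361
SE_est = SD * sqrt(rxx * (1 - rxx)) = 17.15 * sqrt(0.81 * 0.19) = 17.15 * sqrt(0.1539) = 6.727961
CI = T_est +/- z * SE_est, so width = 2 * z * SE_est = 2 * 1.645 * 6.727961
Width = 22.135

22.135


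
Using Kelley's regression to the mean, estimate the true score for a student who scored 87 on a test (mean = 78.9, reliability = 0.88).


T_est = rxx * X + (1 - rxx) * mean
T_est = 0.88 * 87 + 0.12 * 78.9
T_est = 76.56 + 9.468
T_est = 86.028

86.028


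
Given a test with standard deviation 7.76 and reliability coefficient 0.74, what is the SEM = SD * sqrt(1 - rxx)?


SEM = SD * sqrt(1 - rxx)
SEM = 7.76 * sqrt(1 - 0.74)
SEM = 7.76 * sqrt(0.26) = 7.76 * 0.509902
SEM = 3.9568

3.9568


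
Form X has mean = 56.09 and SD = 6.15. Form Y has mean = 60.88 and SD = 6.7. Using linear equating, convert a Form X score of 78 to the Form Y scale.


slope = SD_Y / SD_X = 6.7 / 6.15 ~ 1.0894
intercept = mean_Y - slope * mean_X = 60.88 - (6.7 / 6.15) * 56.09 ~ -0.2262
Y = slope * X + intercept. To avoid rounding drift from the rounded slope/intercept, evaluate the equivalent form Y = mean_Y + SD_Y * (X - mean_X) / SD_X at full precision:
Y = 60.88 + 6.7 * (78 - 56.09) / 6.15
Y = 60.88 + 6.7 * 21.91 / 6.15
Y = 60.88 + 146.797 / 6.15
Y = 60.88 + 23.8694
Y = 84.7494

84.7494


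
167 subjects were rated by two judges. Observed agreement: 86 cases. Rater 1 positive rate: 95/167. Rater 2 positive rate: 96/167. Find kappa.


P_o = 86/167 = 0.51497
P_e = (95*96 + 72*71) / 27889 = 0.510309
kappa = (P_o - P_e) / (1 - P_e)
kappa = (0.51497 - 0.510309) / (1 - 0.510309)
kappa = 0.0095

0.0095


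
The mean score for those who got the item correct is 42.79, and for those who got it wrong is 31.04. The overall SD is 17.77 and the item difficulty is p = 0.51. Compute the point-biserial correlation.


q = 1 - p = 0.49
rpb = ((M1 - M0) / SD) * sqrt(p * q)
rpb = ((42.79 - 31.04) / 17.77) * sqrt(0.51 * 0.49)
rpb = 0.3305

0.3305


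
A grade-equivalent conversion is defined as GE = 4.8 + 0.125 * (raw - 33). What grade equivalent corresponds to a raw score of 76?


raw - median = 76 - 33 = 43
slope * diff = 0.125 * 43 = 5.375
GE = 4.8 + 5.375
GE = 10.175

10.175


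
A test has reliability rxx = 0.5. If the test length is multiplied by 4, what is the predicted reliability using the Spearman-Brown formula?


r_new = (n * rxx) / (1 + (n-1) * rxx)
r_new = (4 * 0.5) / (1 + 3 * 0.5)
r_new = 2.0 / 2.5
r_new = 0.8

0.8


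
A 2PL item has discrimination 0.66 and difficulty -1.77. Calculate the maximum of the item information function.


For 2PL, max info at theta = b = -1.77
I_max = a^2 / 4 = 0.66^2 / 4
= 0.4356 / 4
I_max = 0.1089

0.1089


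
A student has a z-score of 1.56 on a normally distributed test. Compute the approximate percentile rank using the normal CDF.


CDF(z) = 0.5 * (1 + erf(z/sqrt(2)))
erf(1.1031) = 0.8812
CDF = 0.9406
Percentile rank = 0.9406 * 100 = 94.06

94.06


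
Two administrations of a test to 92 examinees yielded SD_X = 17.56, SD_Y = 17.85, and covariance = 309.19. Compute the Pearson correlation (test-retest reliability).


r = cov(X,Y) / (SD_X * SD_Y)
r = 309.19 / (17.56 * 17.85)
r = 309.19 / 313.446
r = 0.9864

0.9864


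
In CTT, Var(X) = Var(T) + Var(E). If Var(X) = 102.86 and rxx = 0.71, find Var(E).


var_true = rxx * var_obs = 0.71 * 102.86 = 73.0306
var_error = var_obs - var_true
var_error = 102.86 - 73.0306
var_error = 29.8294

29.8294


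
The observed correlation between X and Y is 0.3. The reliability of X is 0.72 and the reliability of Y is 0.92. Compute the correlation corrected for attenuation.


r_corrected = rxy / sqrt(rxx * ryy)
= 0.3 / sqrt(0.72 * 0.92)
= 0.3 / sqrt(0.6624)
= 0.3 / 0.81388
r_corrected = 0.3686

0.3686


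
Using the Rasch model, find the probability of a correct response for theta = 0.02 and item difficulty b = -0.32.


theta - b = 0.02 - -0.32 = 0.34
exp(-(theta - b)) = exp(-0.34) = 0.7118
P = 1 / (1 + 0.7118)
P = 0.5842

0.5842


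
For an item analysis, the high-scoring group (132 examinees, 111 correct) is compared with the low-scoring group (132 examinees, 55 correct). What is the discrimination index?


p_upper = 111/132 = 0.8409
p_lower = 55/132 = 0.4167
D = 0.8409 - 0.4167 = 0.4242

0.4242


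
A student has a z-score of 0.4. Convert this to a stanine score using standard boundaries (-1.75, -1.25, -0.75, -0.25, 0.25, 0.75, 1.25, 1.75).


Stanine boundaries: [-1.75, -1.25, -0.75, -0.25, 0.25, 0.75, 1.25, 1.75]
z = 0.4
Check each boundary:
  z >= -1.75 -> could be stanine 2
  z >= -1.25 -> could be stanine 3
  z >= -0.75 -> could be stanine 4
  z >= -0.25 -> could be stanine 5
  z >= 0.25 -> could be stanine 6
  z < 0.75
  z < 1.25
  z < 1.75
Highest qualifying boundary gives stanine = 6

6


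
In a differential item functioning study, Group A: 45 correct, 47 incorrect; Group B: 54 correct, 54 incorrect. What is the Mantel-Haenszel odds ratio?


Odds_A = 45/47 = 0.9574
Odds_B = 54/54 = 1.0
OR = Odds_A / Odds_B = 0.9574 / 1.0
Exactly, OR = (45 * 54) / (47 * 54) = 2430 / 2538
OR = 0.9574

0.9574


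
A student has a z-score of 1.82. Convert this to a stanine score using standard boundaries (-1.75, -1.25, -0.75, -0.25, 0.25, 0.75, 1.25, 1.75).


Stanine boundaries: [-1.75, -1.25, -0.75, -0.25, 0.25, 0.75, 1.25, 1.75]
z = 1.82
Check each boundary:
  z >= -1.75 -> could be stanine 2
  z >= -1.25 -> could be stanine 3
  z >= -0.75 -> could be stanine 4
  z >= -0.25 -> could be stanine 5
  z >= 0.25 -> could be stanine 6
  z >= 0.75 -> could be stanine 7
  z >= 1.25 -> could be stanine 8
  z >= 1.75 -> could be stanine 9
Highest qualifying boundary gives stanine = 9

9


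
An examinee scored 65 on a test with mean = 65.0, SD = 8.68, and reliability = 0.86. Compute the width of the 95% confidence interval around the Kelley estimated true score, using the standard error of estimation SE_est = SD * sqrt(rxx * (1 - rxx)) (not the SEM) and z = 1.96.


True score estimate = 0.86*65 + 0.14*65.0 = 65.0
SE_est = SD * sqrt(rxx * (1 - rxx)) = 8.68 * sqrt(0.86 * 0.14) = 8.68 * sqrt(0.1204) = 3.011847
CI = T_est +/- z * SE_est, so width = 2 * z * SE_est = 2 * 1.96 * 3.011847
Width = 11.8064

11.8064


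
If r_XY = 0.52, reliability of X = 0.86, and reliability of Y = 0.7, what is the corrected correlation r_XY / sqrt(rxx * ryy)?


r_corrected = rxy / sqrt(rxx * ryy)
= 0.52 / sqrt(0.86 * 0.7)
= 0.52 / sqrt(0.602)
= 0.52 / 0.775887
r_corrected = 0.6702

0.6702


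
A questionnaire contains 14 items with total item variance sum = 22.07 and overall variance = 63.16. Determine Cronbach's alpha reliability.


alpha = (k/(k-1)) * (1 - sum(si^2)/s_total^2)
= (14/13) * (1 - 22.07/63.16)
alpha = 0.7006

0.7006


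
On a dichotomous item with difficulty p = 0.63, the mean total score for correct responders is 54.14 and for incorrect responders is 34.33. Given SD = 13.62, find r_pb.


q = 1 - p = 0.37
rpb = ((M1 - M0) / SD) * sqrt(p * q)
rpb = ((54.14 - 34.33) / 13.62) * sqrt(0.63 * 0.37)
rpb = 0.7022

0.7022


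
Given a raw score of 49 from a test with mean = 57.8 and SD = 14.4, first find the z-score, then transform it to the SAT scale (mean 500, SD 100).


z = (X - mean) / SD = (49 - 57.8) / 14.4
z = -8.8 / 14.4
z = -0.6111
SAT-scale = SAT = 500 + 100z
Carry z at full precision (z = -8.8 / 14.4) into the conversion:
SAT-scale = 500 + 100 * (-8.8 / 14.4) = 500 + -880 / 14.4
SAT-scale = 500 + -61.1111
SAT-scale = 438.8889

438.8889


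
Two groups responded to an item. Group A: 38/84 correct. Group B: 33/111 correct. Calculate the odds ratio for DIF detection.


Odds_A = 38/46 = 0.8261
Odds_B = 33/78 = 0.4231
OR = Odds_A / Odds_B = 0.8261 / 0.4231
Exactly, OR = (38 * 78) / (46 * 33) = 2964 / 1518
OR = 1.9526

1.9526


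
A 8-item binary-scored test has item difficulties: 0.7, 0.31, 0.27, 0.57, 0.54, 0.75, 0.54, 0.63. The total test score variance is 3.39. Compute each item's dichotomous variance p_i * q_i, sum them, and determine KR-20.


For each item, compute p_i * q_i:
  Item 1: 0.7 * 0.3 = 0.21
  Item 2: 0.31 * 0.69 = 0.2139
  Item 3: 0.27 * 0.73 = 0.1971
  Item 4: 0.57 * 0.43 = 0.2451
  Item 5: 0.54 * 0.46 = 0.2484
  Item 6: 0.75 * 0.25 = 0.1875
  Item 7: 0.54 * 0.46 = 0.2484
  Item 8: 0.63 * 0.37 = 0.2331
Sum(p_i * q_i) = 0.21 + 0.2139 + 0.1971 + 0.2451 + 0.2484 + 0.1875 + 0.2484 + 0.2331 = 1.7835
KR-20 = (k/(k-1)) * (1 - Sum(p_i*q_i) / Var_total)
= (8/7) * (1 - 1.7835/3.39)
= 1.1429 * 0.4739
KR-20 = 0.5416

0.5416


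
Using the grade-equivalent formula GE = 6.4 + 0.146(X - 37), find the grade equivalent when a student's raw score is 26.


raw - median = 26 - 37 = -11
slope * diff = 0.146 * -11 = -1.606
GE = 6.4 + -1.606
GE = 4.794

4.794


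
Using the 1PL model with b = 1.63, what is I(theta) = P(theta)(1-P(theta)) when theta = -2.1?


P = 1/(1+exp(-(-2.1-1.63))) = 0.0234
I = P*(1-P) = 0.0234 * 0.9766
I = 0.0229

0.0229


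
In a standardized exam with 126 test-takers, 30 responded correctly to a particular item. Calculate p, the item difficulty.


Item difficulty p = number correct / total examinees
p = 30 / 126
p = 0.2381

0.2381


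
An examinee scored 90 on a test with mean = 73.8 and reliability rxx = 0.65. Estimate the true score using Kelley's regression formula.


T_est = rxx * X + (1 - rxx) * mean
T_est = 0.65 * 90 + 0.35 * 73.8
T_est = 58.5 + 25.83
T_est = 84.33

84.33


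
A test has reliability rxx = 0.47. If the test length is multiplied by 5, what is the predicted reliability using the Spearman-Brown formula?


r_new = (n * rxx) / (1 + (n-1) * rxx)
r_new = (5 * 0.47) / (1 + 4 * 0.47)
r_new = 2.35 / 2.88
r_new = 0.816

0.816


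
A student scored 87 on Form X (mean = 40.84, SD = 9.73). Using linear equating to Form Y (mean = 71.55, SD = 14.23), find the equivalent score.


slope = SD_Y / SD_X = 14.23 / 9.73 ~ 1.4625
intercept = mean_Y - slope * mean_X = 71.55 - (14.23 / 9.73) * 40.84 ~ 11.822
Y = slope * X + intercept. To avoid rounding drift from the rounded slope/intercept, evaluate the equivalent form Y = mean_Y + SD_Y * (X - mean_X) / SD_X at full precision:
Y = 71.55 + 14.23 * (87 - 40.84) / 9.73
Y = 71.55 + 14.23 * 46.16 / 9.73
Y = 71.55 + 656.8568 / 9.73
Y = 71.55 + 67.5084
Y = 139.0584

139.0584


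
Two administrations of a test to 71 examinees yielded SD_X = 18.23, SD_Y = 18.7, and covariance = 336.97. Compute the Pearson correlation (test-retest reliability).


r = cov(X,Y) / (SD_X * SD_Y)
r = 336.97 / (18.23 * 18.7)
r = 336.97 / 340.901
r = 0.9885

0.9885


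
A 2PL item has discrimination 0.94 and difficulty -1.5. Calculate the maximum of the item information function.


For 2PL, max info at theta = b = -1.5
I_max = a^2 / 4 = 0.94^2 / 4
= 0.8836 / 4
I_max = 0.2209

0.2209


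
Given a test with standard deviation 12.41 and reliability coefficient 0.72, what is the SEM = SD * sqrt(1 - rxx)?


SEM = SD * sqrt(1 - rxx)
SEM = 12.41 * sqrt(1 - 0.72)
SEM = 12.41 * sqrt(0.28) = 12.41 * 0.52915
SEM = 6.5668

6.5668


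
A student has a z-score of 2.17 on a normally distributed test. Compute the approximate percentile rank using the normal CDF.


CDF(z) = 0.5 * (1 + erf(z/sqrt(2)))
erf(1.5344) = 0.97
CDF = 0.985
Percentile rank = 0.985 * 100 = 98.5

98.5


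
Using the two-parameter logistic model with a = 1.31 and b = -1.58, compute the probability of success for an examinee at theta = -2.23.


a*(theta - b) = 1.31 * (-2.23 - -1.58) = -0.8515
exp(--0.8515) = 2.3432
P = 1 / (1 + 2.3432)
P = 0.2991

0.2991


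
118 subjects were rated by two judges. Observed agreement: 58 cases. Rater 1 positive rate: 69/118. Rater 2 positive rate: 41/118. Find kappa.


P_o = 58/118 = 0.491525
P_e = (69*41 + 49*77) / 13924 = 0.474145
kappa = (P_o - P_e) / (1 - P_e)
kappa = (0.491525 - 0.474145) / (1 - 0.474145)
kappa = 0.0331

0.0331


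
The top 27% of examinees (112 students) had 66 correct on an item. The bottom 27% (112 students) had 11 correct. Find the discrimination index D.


p_upper = 66/112 = 0.5893
p_lower = 11/112 = 0.0982
D = 0.5893 - 0.0982 = 0.4911

0.4911


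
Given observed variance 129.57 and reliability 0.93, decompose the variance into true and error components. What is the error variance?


var_true = rxx * var_obs = 0.93 * 129.57 = 120.5001
var_error = var_obs - var_true
var_error = 129.57 - 120.5001
var_error = 9.0699

9.0699


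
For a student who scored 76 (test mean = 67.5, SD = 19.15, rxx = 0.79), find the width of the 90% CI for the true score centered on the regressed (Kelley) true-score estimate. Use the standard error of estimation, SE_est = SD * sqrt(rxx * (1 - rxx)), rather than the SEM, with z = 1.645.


True score estimate = 0.79*76 + 0.21*67.5 = 74.215
SE_est = SD * sqrt(rxx * (1 - rxx)) = 19.15 * sqrt(0.79 * 0.21) = 19.15 * sqrt(0.1659) = 7.799953
CI = T_est +/- z * SE_est, so width = 2 * z * SE_est = 2 * 1.645 * 7.799953
Width = 25.6618

25.6618


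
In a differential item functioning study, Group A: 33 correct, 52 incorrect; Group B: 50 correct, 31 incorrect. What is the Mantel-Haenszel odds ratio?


Odds_A = 33/52 = 0.6346
Odds_B = 50/31 = 1.6129
OR = Odds_A / Odds_B = 0.6346 / 1.6129
Exactly, OR = (33 * 31) / (52 * 50) = 1023 / 2600
OR = 0.3935

0.3935


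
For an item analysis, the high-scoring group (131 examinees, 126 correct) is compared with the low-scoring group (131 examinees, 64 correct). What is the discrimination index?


p_upper = 126/131 = 0.9618
p_lower = 64/131 = 0.4885
D = 0.9618 - 0.4885 = 0.4733

0.4733


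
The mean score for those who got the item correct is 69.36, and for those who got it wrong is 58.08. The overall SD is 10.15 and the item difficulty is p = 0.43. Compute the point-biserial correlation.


q = 1 - p = 0.57
rpb = ((M1 - M0) / SD) * sqrt(p * q)
rpb = ((69.36 - 58.08) / 10.15) * sqrt(0.43 * 0.57)
rpb = 0.5502

0.5502


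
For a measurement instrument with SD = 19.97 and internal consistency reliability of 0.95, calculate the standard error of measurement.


SEM = SD * sqrt(1 - rxx)
SEM = 19.97 * sqrt(1 - 0.95)
SEM = 19.97 * sqrt(0.05) = 19.97 * 0.223607
SEM = 4.4654

4.4654


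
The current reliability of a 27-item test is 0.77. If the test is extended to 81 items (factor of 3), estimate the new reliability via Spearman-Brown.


r_new = (n * rxx) / (1 + (n-1) * rxx)
r_new = (3 * 0.77) / (1 + 2 * 0.77)
r_new = 2.31 / 2.54
r_new = 0.9094

0.9094


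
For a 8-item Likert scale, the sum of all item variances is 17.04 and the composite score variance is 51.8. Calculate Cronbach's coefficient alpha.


alpha = (k/(k-1)) * (1 - sum(si^2)/s_total^2)
= (8/7) * (1 - 17.04/51.8)
alpha = 0.7669

0.7669


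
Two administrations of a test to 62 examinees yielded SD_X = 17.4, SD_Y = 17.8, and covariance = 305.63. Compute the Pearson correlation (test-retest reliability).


r = cov(X,Y) / (SD_X * SD_Y)
r = 305.63 / (17.4 * 17.8)
r = 305.63 / 309.72
r = 0.9868

0.9868


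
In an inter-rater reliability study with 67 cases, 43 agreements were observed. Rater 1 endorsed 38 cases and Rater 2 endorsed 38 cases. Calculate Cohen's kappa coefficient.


P_o = 43/67 = 0.641791
P_e = (38*38 + 29*29) / 4489 = 0.509022
kappa = (P_o - P_e) / (1 - P_e)
kappa = (0.641791 - 0.509022) / (1 - 0.509022)
kappa = 0.2704

0.2704


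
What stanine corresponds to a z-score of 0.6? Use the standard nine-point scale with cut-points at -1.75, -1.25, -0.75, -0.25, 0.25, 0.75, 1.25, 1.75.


Stanine boundaries: [-1.75, -1.25, -0.75, -0.25, 0.25, 0.75, 1.25, 1.75]
z = 0.6
Check each boundary:
  z >= -1.75 -> could be stanine 2
  z >= -1.25 -> could be stanine 3
  z >= -0.75 -> could be stanine 4
  z >= -0.25 -> could be stanine 5
  z >= 0.25 -> could be stanine 6
  z < 0.75
  z < 1.25
  z < 1.75
Highest qualifying boundary gives stanine = 6

6


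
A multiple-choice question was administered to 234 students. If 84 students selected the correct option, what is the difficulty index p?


Item difficulty p = number correct / total examinees
p = 84 / 234
p = 0.359

0.359


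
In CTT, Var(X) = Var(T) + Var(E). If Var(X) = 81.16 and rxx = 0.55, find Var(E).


var_true = rxx * var_obs = 0.55 * 81.16 = 44.638
var_error = var_obs - var_true
var_error = 81.16 - 44.638
var_error = 36.522

36.522


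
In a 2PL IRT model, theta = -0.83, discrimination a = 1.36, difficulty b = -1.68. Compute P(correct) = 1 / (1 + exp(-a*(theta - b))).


a*(theta - b) = 1.36 * (-0.83 - -1.68) = 1.156
exp(-1.156) = 0.3147
P = 1 / (1 + 0.3147)
P = 0.7606

0.7606


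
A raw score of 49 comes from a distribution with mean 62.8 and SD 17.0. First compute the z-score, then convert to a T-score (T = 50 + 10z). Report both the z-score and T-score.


z = (X - mean) / SD = (49 - 62.8) / 17.0
z = -13.8 / 17.0
z = -0.8118
T-score = T = 50 + 10z
Carry z at full precision (z = -13.8 / 17.0) into the conversion:
T-score = 50 + 10 * (-13.8 / 17.0) = 50 + -138 / 17.0
T-score = 50 + -8.1176
T-score = 41.8824

41.8824


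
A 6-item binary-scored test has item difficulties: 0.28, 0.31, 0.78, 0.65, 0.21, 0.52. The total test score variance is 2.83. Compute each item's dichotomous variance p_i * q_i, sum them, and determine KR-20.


For each item, compute p_i * q_i:
  Item 1: 0.28 * 0.72 = 0.2016
  Item 2: 0.31 * 0.69 = 0.2139
  Item 3: 0.78 * 0.22 = 0.1716
  Item 4: 0.65 * 0.35 = 0.2275
  Item 5: 0.21 * 0.79 = 0.1659
  Item 6: 0.52 * 0.48 = 0.2496
Sum(p_i * q_i) = 0.2016 + 0.2139 + 0.1716 + 0.2275 + 0.1659 + 0.2496 = 1.2301
KR-20 = (k/(k-1)) * (1 - Sum(p_i*q_i) / Var_total)
= (6/5) * (1 - 1.2301/2.83)
= 1.2 * 0.5653
KR-20 = 0.6784

0.6784


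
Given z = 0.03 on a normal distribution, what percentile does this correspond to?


CDF(z) = 0.5 * (1 + erf(z/sqrt(2)))
erf(0.0212) = 0.0239
CDF = 0.512
Percentile rank = 0.512 * 100 = 51.2

51.2


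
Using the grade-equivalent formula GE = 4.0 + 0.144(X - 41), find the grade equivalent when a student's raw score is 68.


raw - median = 68 - 41 = 27
slope * diff = 0.144 * 27 = 3.888
GE = 4.0 + 3.888
GE = 7.888

7.888


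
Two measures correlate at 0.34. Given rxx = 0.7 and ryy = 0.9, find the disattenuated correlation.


r_corrected = rxy / sqrt(rxx * ryy)
= 0.34 / sqrt(0.7 * 0.9)
= 0.34 / sqrt(0.63)
= 0.34 / 0.793725
r_corrected = 0.4284

0.4284


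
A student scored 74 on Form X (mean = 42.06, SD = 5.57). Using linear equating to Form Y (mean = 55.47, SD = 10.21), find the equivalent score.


slope = SD_Y / SD_X = 10.21 / 5.57 ~ 1.833
intercept = mean_Y - slope * mean_X = 55.47 - (10.21 / 5.57) * 42.06 ~ -21.6274
Y = slope * X + intercept. To avoid rounding drift from the rounded slope/intercept, evaluate the equivalent form Y = mean_Y + SD_Y * (X - mean_X) / SD_X at full precision:
Y = 55.47 + 10.21 * (74 - 42.06) / 5.57
Y = 55.47 + 10.21 * 31.94 / 5.57
Y = 55.47 + 326.1074 / 5.57
Y = 55.47 + 58.5471
Y = 114.0171

114.0171


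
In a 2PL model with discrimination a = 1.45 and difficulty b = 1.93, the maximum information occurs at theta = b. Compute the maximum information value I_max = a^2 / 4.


For 2PL, max info at theta = b = 1.93
I_max = a^2 / 4 = 1.45^2 / 4
= 2.1025 / 4
I_max = 0.5256

0.5256
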